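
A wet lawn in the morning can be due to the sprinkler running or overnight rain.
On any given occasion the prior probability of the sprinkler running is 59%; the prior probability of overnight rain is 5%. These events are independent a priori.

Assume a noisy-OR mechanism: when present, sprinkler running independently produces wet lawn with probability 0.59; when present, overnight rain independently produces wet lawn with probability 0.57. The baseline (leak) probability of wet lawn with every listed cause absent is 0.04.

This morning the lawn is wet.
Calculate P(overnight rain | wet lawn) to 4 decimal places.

Under noisy-OR, P(wet lawn | causes) = 1 − (1−0.04)·∏(1−qᵢ) over the active causes.
P(wet lawn) = 0.04*0.41*0.95 + 0.5872*0.41*0.05 + 0.6064*0.59*0.95 + 0.830752*0.59*0.05 = 0.015580 + 0.012038 + 0.339887 + 0.024507 = 0.392012
The overnight rain-present share is 0.012038 + 0.024507 = 0.036545.
P(overnight rain | wet lawn) = 0.036545 / 0.392012 ≈ 0.0932

P(overnight rain | wet lawn) ≈ 0.0932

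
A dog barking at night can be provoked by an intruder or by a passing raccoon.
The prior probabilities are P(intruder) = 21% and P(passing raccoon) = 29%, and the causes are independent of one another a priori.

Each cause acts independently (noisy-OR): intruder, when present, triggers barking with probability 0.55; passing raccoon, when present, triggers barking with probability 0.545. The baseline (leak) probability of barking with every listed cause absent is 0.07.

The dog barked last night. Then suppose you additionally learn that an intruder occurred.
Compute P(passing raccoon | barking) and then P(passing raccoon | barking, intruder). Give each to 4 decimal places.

P(passing raccoon | barking) ≈ 0.5903; P(passing raccoon | barking, intruder) ≈ 0.3625

Under noisy-OR, P(barking | causes) = 1 − (1−0.07)·∏(1−qᵢ) over the active causes.
Sum P(barking|·) weighted by the priors over the 4 (intruder, passing raccoon) configurations:
  P(barking) = 0.07×0.79×0.71 + 0.57685×0.79×0.29 + 0.5815×0.21×0.71 + 0.809583×0.21×0.29
        = 0.039263 + 0.132156 + 0.086702 + 0.049304 = 0.307425
Keeping only the passing raccoon-present terms gives 0.181460, so
  P(passing raccoon | barking) = 0.181460 / 0.307425 ≈ 0.5903

With the extra evidence:
P(barking | intruder) = 0.5815·0.71 + 0.809583·0.29 = 0.412865 + 0.234779 = 0.647644
Restricting to configurations with passing raccoon present: 0.809583·0.29 = 0.234779.
P(passing raccoon | barking, intruder) = 0.234779 / 0.647644 ≈ 0.3625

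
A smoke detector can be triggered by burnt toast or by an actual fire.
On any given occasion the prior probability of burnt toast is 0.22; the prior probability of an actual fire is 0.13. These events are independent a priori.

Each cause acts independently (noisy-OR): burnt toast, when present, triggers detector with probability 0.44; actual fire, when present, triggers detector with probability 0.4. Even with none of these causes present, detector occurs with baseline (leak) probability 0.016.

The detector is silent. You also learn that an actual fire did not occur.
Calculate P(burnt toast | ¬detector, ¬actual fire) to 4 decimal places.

P(burnt toast | ¬detector, ¬actual fire) ≈ 0.1364

Under noisy-OR, P(detector | causes) = 1 − (1−0.016)·∏(1−qᵢ) over the active causes.
Weight on burnt toast=true, given the evidence: 0.55104×0.22 = 0.121229
Denominator P(¬detector | ¬actual fire): 0.984×0.78 + 0.55104×0.22 = 0.888749
P(burnt toast | ¬detector, ¬actual fire) = 0.121229/0.888749 ≈ 0.1364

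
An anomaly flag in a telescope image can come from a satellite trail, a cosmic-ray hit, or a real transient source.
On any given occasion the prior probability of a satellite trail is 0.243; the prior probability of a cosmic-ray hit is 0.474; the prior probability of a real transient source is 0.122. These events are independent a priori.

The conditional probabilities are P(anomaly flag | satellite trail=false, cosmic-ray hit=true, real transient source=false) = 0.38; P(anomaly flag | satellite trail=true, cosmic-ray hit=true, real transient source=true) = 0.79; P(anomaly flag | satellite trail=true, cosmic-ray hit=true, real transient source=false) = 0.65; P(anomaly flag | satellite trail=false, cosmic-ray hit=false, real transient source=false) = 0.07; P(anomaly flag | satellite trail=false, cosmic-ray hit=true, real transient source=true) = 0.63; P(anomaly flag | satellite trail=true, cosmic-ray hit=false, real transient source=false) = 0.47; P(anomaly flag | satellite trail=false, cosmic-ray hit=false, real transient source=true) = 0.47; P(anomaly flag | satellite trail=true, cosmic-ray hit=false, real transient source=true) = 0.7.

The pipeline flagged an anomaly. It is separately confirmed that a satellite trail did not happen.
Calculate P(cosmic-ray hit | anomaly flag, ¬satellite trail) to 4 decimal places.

Weight on cosmic-ray hit=true, given the evidence: 0.158145 + 0.036432 = 0.194577
Normalizer over all consistent configurations: 0.07×0.526×0.878 + 0.47×0.526×0.122 + 0.38×0.474×0.878 + 0.63×0.474×0.122 = 0.257066
Posterior = 0.194577 / 0.257066 ≈ 0.7569

P(cosmic-ray hit | anomaly flag, ¬satellite trail) ≈ 0.7569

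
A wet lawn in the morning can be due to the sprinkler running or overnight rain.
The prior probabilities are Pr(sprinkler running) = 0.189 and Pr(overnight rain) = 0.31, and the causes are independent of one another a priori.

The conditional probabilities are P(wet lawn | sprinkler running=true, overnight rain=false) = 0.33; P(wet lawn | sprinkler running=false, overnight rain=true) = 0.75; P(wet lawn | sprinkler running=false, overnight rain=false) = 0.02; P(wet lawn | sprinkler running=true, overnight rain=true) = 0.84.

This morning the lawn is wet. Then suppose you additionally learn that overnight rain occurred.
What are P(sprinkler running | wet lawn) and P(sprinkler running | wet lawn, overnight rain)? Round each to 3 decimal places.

Sum P(wet lawn|·) weighted by the priors over the 4 (sprinkler running, overnight rain) configurations:
  P(wet lawn) = 0.02·0.811·0.69 + 0.75·0.811·0.31 + 0.33·0.189·0.69 + 0.84·0.189·0.31
        = 0.011192 + 0.188558 + 0.043035 + 0.049216 = 0.292001
The terms with sprinkler running present sum to 0.092251, so
  P(sprinkler running | wet lawn) = 0.092251 / 0.292001 ≈ 0.316

Now condition on the additional information:
By total probability over both values of sprinkler running:
  P(wet lawn | overnight rain) = 0.75·0.811 + 0.84·0.189
        = 0.608250 + 0.158760 = 0.767010
Keeping only the sprinkler running-present terms gives 0.158760, so
  P(sprinkler running | wet lawn, overnight rain) = 0.158760 / 0.767010 ≈ 0.207

P(sprinkler running | wet lawn) ≈ 0.316; P(sprinkler running | wet lawn, overnight rain) ≈ 0.207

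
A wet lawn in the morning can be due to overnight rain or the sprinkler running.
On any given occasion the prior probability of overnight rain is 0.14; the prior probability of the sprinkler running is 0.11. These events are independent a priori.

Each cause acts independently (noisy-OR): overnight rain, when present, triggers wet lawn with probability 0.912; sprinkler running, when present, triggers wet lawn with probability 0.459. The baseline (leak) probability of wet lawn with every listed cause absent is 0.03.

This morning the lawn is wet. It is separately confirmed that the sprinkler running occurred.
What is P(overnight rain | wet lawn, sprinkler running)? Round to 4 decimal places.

P(overnight rain | wet lawn, sprinkler running) ≈ 0.2463

Under noisy-OR, P(wet lawn | causes) = 1 − (1−0.03)·∏(1−qᵢ) over the active causes.
P(wet lawn | sprinkler running) = 0.47523·0.86 + 0.95382·0.14 = 0.408698 + 0.133535 = 0.542233
Of this, 0.133535 comes from 0.95382·0.14 (the overnight rain=true cases).
P(overnight rain | wet lawn, sprinkler running) = 0.133535 / 0.542233 ≈ 0.2463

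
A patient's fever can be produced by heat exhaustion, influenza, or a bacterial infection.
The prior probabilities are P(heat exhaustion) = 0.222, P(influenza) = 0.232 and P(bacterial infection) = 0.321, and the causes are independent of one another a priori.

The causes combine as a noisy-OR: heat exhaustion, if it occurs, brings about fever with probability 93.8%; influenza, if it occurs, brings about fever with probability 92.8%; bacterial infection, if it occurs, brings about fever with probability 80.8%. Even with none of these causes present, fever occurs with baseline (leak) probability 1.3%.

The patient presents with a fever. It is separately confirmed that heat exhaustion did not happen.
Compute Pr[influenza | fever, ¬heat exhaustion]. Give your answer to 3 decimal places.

Pr[influenza | fever, ¬heat exhaustion] ≈ 0.515

Under noisy-OR, P(fever | causes) = 1 − (1−0.013)·∏(1−qᵢ) over the active causes.
Sum P(fever|·) weighted by the priors over the 4 (influenza, bacterial infection) configurations:
  P(fever | ¬heat exhaustion) = 0.013*0.768*0.679 + 0.810496*0.768*0.321 + 0.928936*0.232*0.679 + 0.986356*0.232*0.321
        = 0.006779 + 0.199810 + 0.146333 + 0.073456 = 0.426378
The terms with influenza present sum to 0.219789, so
  P(influenza | fever, ¬heat exhaustion) = 0.219789 / 0.426378 ≈ 0.515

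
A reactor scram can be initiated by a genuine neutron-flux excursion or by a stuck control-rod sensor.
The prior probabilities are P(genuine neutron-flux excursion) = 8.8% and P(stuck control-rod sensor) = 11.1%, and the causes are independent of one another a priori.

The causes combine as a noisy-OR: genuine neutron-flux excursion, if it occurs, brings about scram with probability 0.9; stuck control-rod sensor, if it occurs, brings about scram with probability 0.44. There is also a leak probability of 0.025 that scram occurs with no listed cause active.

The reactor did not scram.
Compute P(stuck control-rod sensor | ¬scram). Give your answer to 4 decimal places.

P(stuck control-rod sensor | ¬scram) ≈ 0.0654

Under noisy-OR, P(scram | causes) = 1 − (1−0.025)·∏(1−qᵢ) over the active causes.
P(¬scram) = 0.975×0.912×0.889 + 0.546×0.912×0.111 + 0.0975×0.088×0.889 + 0.0546×0.088×0.111 = 0.790499 + 0.055273 + 0.007628 + 0.000533 = 0.853933
Of this, 0.055806 comes from 0.055273 + 0.000533 (the stuck control-rod sensor=true cases).
P(stuck control-rod sensor | ¬scram) = 0.055806 / 0.853933 ≈ 0.0654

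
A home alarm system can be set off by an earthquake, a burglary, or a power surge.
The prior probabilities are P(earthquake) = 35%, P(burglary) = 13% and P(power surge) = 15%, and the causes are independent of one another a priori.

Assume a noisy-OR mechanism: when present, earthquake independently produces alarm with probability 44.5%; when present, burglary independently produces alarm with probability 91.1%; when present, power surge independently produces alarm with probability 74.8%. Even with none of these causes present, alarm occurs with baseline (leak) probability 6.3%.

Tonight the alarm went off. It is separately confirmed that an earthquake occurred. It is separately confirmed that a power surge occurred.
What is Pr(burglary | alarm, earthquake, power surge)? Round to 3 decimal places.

Pr(burglary | alarm, earthquake, power surge) ≈ 0.145

Under noisy-OR, P(alarm | causes) = 1 − (1−0.063)·∏(1−qᵢ) over the active causes.
For the numerator, keep only burglary=true terms: 0.988337*0.13 = 0.128484
Denominator P(alarm | earthquake, power surge): 0.868951*0.87 + 0.988337*0.13 = 0.884471
Posterior = 0.128484 / 0.884471 ≈ 0.145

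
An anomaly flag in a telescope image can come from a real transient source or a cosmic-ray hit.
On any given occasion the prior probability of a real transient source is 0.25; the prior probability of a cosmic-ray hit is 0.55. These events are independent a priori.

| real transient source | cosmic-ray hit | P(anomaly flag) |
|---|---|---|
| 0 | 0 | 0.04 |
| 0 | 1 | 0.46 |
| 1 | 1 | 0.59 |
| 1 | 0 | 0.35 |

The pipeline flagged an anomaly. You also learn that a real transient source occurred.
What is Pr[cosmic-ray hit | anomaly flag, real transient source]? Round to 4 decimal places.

P(anomaly flag | real transient source) = 0.35·0.45 + 0.59·0.55 = 0.157500 + 0.324500 = 0.482000
Restricting to configurations with cosmic-ray hit present: 0.59·0.55 = 0.324500.
So P(cosmic-ray hit | anomaly flag, real transient source) = 0.324500/0.482000 ≈ 0.6732.

Pr[cosmic-ray hit | anomaly flag, real transient source] ≈ 0.6732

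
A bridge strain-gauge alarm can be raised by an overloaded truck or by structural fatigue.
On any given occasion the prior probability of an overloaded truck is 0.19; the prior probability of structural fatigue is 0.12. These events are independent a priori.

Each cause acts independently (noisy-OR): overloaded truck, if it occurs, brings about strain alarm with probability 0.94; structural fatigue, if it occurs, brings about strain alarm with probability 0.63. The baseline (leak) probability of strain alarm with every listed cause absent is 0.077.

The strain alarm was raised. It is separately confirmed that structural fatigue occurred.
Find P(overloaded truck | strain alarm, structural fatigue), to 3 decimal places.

Under noisy-OR, P(strain alarm | causes) = 1 − (1−0.077)·∏(1−qᵢ) over the active causes.
Enumerate both values of overloaded truck and weight by the priors:
  P(strain alarm | structural fatigue) = 0.65849×0.81 + 0.979509×0.19
        = 0.533377 + 0.186107 = 0.719484
The terms with overloaded truck present sum to 0.186107, so
  P(overloaded truck | strain alarm, structural fatigue) = 0.186107 / 0.719484 ≈ 0.259

P(overloaded truck | strain alarm, structural fatigue) ≈ 0.259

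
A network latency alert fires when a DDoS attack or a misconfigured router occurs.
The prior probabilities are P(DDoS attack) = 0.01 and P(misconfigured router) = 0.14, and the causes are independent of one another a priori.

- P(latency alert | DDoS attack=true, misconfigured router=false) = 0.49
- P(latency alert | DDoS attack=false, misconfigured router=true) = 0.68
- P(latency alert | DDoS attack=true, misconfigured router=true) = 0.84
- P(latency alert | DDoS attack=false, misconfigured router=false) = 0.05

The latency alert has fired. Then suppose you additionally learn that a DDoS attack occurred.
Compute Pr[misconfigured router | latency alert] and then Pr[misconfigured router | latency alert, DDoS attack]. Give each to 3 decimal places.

Pr[misconfigured router | latency alert] ≈ 0.671; Pr[misconfigured router | latency alert, DDoS attack] ≈ 0.218

P(latency alert) = 0.05·0.99·0.86 + 0.68·0.99·0.14 + 0.49·0.01·0.86 + 0.84·0.01·0.14 = 0.042570 + 0.094248 + 0.004214 + 0.001176 = 0.142208
Of this, 0.095424 comes from 0.094248 + 0.001176 (the misconfigured router=true cases).
Hence the posterior is 0.095424/0.142208 ≈ 0.671.

With the extra evidence:
Weight on misconfigured router=true, given the evidence: 0.84*0.14 = 0.117600
The normalizing constant is 0.49*0.86 + 0.84*0.14 = 0.539000
Posterior = 0.117600 / 0.539000 ≈ 0.218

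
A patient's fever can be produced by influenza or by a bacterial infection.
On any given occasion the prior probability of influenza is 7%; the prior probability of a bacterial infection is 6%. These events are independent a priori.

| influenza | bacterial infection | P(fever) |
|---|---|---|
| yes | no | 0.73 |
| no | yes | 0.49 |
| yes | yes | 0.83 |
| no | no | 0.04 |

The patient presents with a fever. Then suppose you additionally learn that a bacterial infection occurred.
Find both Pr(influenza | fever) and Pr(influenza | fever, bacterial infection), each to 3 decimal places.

Pr(influenza | fever) ≈ 0.453; Pr(influenza | fever, bacterial infection) ≈ 0.113

For the numerator, keep only influenza=true terms: 0.048034 + 0.003486 = 0.051520
Normalizer over all consistent configurations: 0.04*0.93*0.94 + 0.49*0.93*0.06 + 0.73*0.07*0.94 + 0.83*0.07*0.06 = 0.113830
P(influenza | fever) = 0.051520/0.113830 ≈ 0.453

Now condition on the additional information:
By total probability over both values of influenza:
  P(fever | bacterial infection) = 0.49·0.93 + 0.83·0.07
        = 0.455700 + 0.058100 = 0.513800
Configurations with influenza contribute 0.058100, so
  P(influenza | fever, bacterial infection) = 0.058100 / 0.513800 ≈ 0.113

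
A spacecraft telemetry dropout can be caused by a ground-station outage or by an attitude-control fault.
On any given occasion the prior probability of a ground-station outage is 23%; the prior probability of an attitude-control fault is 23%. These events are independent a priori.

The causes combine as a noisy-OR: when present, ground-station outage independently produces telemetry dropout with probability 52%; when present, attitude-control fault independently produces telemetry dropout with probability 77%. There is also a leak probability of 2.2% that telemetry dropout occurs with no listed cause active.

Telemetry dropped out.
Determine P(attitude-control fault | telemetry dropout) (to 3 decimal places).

Under noisy-OR, P(telemetry dropout | causes) = 1 − (1−0.022)·∏(1−qᵢ) over the active causes.
By total probability over the 4 (ground-station outage, attitude-control fault) configurations:
  P(telemetry dropout) = 0.022*0.77*0.77 + 0.77506*0.77*0.23 + 0.53056*0.23*0.77 + 0.892029*0.23*0.23
        = 0.013044 + 0.137263 + 0.093962 + 0.047188 = 0.291457
Configurations with attitude-control fault contribute 0.184451, so
  P(attitude-control fault | telemetry dropout) = 0.184451 / 0.291457 ≈ 0.633

P(attitude-control fault | telemetry dropout) ≈ 0.633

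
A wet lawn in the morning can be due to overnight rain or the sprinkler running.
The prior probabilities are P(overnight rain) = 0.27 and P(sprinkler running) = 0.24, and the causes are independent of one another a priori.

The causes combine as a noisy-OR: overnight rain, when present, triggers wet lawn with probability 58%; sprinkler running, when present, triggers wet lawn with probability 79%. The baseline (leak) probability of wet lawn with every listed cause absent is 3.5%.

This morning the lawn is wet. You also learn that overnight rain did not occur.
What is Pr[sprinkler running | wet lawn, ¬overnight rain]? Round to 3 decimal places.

Under noisy-OR, P(wet lawn | causes) = 1 − (1−0.035)·∏(1−qᵢ) over the active causes.
Weight on sprinkler running=true, given the evidence: 0.79735*0.24 = 0.191364
Denominator P(wet lawn | ¬overnight rain): 0.035*0.76 + 0.79735*0.24 = 0.217964
Posterior = 0.191364 / 0.217964 ≈ 0.878

Pr[sprinkler running | wet lawn, ¬overnight rain] ≈ 0.878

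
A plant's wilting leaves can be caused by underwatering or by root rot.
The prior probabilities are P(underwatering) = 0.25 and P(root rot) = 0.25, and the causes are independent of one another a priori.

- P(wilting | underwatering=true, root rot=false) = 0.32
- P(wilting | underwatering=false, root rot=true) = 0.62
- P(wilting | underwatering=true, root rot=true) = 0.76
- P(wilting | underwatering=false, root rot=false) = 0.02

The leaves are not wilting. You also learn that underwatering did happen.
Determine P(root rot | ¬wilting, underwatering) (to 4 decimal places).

P(root rot | ¬wilting, underwatering) ≈ 0.1053

P(¬wilting | underwatering) = 0.68*0.75 + 0.24*0.25 = 0.510000 + 0.060000 = 0.570000
The root rot-present share is 0.24*0.25 = 0.060000.
Hence the posterior is 0.060000/0.570000 ≈ 0.1053.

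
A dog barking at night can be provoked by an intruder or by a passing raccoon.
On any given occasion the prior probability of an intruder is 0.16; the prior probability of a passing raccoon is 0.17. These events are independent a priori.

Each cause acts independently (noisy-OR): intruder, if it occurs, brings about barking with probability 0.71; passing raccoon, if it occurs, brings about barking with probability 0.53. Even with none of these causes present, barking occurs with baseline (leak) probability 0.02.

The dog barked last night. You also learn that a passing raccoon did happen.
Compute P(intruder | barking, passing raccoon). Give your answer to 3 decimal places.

Under noisy-OR, P(barking | causes) = 1 − (1−0.02)·∏(1−qᵢ) over the active causes.
Enumerate both values of intruder and weight by the priors:
  P(barking | passing raccoon) = 0.5394×0.84 + 0.866426×0.16
        = 0.453096 + 0.138628 = 0.591724
Keeping only the intruder-present terms gives 0.138628, so
  P(intruder | barking, passing raccoon) = 0.138628 / 0.591724 ≈ 0.234

P(intruder | barking, passing raccoon) ≈ 0.234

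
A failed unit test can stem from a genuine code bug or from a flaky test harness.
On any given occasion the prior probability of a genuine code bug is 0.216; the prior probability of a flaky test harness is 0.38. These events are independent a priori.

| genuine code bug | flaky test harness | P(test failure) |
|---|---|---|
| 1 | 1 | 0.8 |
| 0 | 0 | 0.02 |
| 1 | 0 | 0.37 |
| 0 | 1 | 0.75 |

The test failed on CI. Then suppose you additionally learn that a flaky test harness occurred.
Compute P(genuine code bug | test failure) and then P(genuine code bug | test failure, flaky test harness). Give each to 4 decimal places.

Sum P(test failure|·) weighted by the priors over the 4 (genuine code bug, flaky test harness) configurations:
  P(test failure) = 0.02·0.784·0.62 + 0.75·0.784·0.38 + 0.37·0.216·0.62 + 0.8·0.216·0.38
        = 0.009722 + 0.223440 + 0.049550 + 0.065664 = 0.348376
The terms with genuine code bug present sum to 0.115214, so
  P(genuine code bug | test failure) = 0.115214 / 0.348376 ≈ 0.3307

Now condition on the additional information:
P(test failure | flaky test harness) = 0.75·0.784 + 0.8·0.216 = 0.588000 + 0.172800 = 0.760800
Restricting to configurations with genuine code bug present: 0.8·0.216 = 0.172800.
P(genuine code bug | test failure, flaky test harness) = 0.172800 / 0.760800 ≈ 0.2271
— flaky test harness explains away the evidence for genuine code bug.

P(genuine code bug | test failure) ≈ 0.3307; P(genuine code bug | test failure, flaky test harness) ≈ 0.2271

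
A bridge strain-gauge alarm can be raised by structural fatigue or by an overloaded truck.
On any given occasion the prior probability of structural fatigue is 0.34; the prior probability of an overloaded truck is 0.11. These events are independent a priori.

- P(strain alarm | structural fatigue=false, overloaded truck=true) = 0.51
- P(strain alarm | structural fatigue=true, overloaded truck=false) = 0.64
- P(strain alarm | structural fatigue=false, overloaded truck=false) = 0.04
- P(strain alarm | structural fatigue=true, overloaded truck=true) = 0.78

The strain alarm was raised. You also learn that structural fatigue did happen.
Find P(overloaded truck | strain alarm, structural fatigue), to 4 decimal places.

Weight on overloaded truck=true, given the evidence: 0.78×0.11 = 0.085800
Normalizer over all consistent configurations: 0.64×0.89 + 0.78×0.11 = 0.655400
P(overloaded truck | strain alarm, structural fatigue) = 0.085800/0.655400 ≈ 0.1309

P(overloaded truck | strain alarm, structural fatigue) ≈ 0.1309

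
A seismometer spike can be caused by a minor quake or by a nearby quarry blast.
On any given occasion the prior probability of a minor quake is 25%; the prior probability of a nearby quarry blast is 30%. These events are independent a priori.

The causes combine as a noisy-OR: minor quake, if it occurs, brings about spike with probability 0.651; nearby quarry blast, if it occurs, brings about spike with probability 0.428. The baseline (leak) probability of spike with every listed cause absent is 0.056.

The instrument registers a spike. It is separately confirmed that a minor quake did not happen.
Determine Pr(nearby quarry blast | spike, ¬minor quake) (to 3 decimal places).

Pr(nearby quarry blast | spike, ¬minor quake) ≈ 0.779

Under noisy-OR, P(spike | causes) = 1 − (1−0.056)·∏(1−qᵢ) over the active causes.
By total probability over both values of nearby quarry blast:
  P(spike | ¬minor quake) = 0.056*0.7 + 0.460032*0.3
        = 0.039200 + 0.138010 = 0.177210
Configurations with nearby quarry blast contribute 0.138010, so
  P(nearby quarry blast | spike, ¬minor quake) = 0.138010 / 0.177210 ≈ 0.779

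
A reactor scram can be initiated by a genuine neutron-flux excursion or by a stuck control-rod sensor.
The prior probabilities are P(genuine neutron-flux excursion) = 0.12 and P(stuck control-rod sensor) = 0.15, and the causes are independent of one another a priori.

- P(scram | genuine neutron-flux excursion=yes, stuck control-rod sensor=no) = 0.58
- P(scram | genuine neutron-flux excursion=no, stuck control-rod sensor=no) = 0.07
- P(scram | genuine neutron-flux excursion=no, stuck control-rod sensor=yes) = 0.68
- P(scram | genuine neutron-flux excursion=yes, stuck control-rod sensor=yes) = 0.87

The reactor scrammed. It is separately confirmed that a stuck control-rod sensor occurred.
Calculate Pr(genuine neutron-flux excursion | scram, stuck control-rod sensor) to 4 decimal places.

By total probability over both values of genuine neutron-flux excursion:
  P(scram | stuck control-rod sensor) = 0.68×0.88 + 0.87×0.12
        = 0.598400 + 0.104400 = 0.702800
Configurations with genuine neutron-flux excursion contribute 0.104400, so
  P(genuine neutron-flux excursion | scram, stuck control-rod sensor) = 0.104400 / 0.702800 ≈ 0.1485

Pr(genuine neutron-flux excursion | scram, stuck control-rod sensor) ≈ 0.1485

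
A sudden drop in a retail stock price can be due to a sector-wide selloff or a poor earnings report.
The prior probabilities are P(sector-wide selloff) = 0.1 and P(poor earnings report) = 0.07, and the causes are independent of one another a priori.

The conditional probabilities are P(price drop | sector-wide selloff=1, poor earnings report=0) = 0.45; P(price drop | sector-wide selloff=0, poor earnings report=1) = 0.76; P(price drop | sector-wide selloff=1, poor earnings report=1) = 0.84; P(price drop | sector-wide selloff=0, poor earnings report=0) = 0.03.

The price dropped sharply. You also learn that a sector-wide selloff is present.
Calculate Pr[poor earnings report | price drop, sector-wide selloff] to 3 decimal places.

Pr[poor earnings report | price drop, sector-wide selloff] ≈ 0.123

By total probability over both values of poor earnings report:
  P(price drop | sector-wide selloff) = 0.45×0.93 + 0.84×0.07
        = 0.418500 + 0.058800 = 0.477300
The terms with poor earnings report present sum to 0.058800, so
  P(poor earnings report | price drop, sector-wide selloff) = 0.058800 / 0.477300 ≈ 0.123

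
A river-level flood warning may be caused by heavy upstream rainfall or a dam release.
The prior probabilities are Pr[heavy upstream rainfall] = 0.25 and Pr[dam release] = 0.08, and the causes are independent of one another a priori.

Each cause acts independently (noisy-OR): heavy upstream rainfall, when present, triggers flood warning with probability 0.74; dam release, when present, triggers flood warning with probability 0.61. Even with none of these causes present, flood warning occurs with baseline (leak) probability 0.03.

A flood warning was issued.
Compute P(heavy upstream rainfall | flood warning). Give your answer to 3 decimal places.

Under noisy-OR, P(flood warning | causes) = 1 − (1−0.03)·∏(1−qᵢ) over the active causes.
By total probability over the 4 (heavy upstream rainfall, dam release) configurations:
  P(flood warning) = 0.03*0.75*0.92 + 0.6217*0.75*0.08 + 0.7478*0.25*0.92 + 0.901642*0.25*0.08
        = 0.020700 + 0.037302 + 0.171994 + 0.018033 = 0.248029
The terms with heavy upstream rainfall present sum to 0.190027, so
  P(heavy upstream rainfall | flood warning) = 0.190027 / 0.248029 ≈ 0.766

P(heavy upstream rainfall | flood warning) ≈ 0.766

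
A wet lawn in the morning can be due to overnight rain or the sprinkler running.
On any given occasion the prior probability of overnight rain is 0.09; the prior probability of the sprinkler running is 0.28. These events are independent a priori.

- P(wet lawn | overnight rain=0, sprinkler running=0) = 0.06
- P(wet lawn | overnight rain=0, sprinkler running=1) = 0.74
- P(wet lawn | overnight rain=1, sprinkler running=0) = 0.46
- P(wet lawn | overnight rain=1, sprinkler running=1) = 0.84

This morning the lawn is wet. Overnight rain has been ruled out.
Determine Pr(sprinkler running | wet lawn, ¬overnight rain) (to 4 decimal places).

P(wet lawn | ¬overnight rain) = 0.06*0.72 + 0.74*0.28 = 0.043200 + 0.207200 = 0.250400
Of this, 0.207200 comes from 0.74*0.28 (the sprinkler running=true cases).
P(sprinkler running | wet lawn, ¬overnight rain) = 0.207200 / 0.250400 ≈ 0.8275

Pr(sprinkler running | wet lawn, ¬overnight rain) ≈ 0.8275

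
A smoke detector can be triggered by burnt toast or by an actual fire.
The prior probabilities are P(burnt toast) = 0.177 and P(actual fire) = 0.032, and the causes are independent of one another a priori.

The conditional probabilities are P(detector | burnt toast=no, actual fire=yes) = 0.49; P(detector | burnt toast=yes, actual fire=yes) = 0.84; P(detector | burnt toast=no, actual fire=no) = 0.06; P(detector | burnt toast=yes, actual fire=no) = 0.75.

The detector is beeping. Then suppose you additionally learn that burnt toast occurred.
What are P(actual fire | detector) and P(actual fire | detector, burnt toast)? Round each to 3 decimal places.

P(actual fire | detector) ≈ 0.091; P(actual fire | detector, burnt toast) ≈ 0.036

Numerator (weight on configurations with actual fire): 0.012905 + 0.004758 = 0.017663
Normalizer over all consistent configurations: 0.06·0.823·0.968 + 0.49·0.823·0.032 + 0.75·0.177·0.968 + 0.84·0.177·0.032 = 0.193965
P(actual fire | detector) = 0.017663/0.193965 ≈ 0.091

With the extra evidence:
P(detector | burnt toast) = 0.75·0.968 + 0.84·0.032 = 0.726000 + 0.026880 = 0.752880
Restricting to configurations with actual fire present: 0.84·0.032 = 0.026880.
So P(actual fire | detector, burnt toast) = 0.026880/0.752880 ≈ 0.036.
This is intercausal reasoning (explaining away): once burnt toast accounts for the detector, actual fire becomes less likely.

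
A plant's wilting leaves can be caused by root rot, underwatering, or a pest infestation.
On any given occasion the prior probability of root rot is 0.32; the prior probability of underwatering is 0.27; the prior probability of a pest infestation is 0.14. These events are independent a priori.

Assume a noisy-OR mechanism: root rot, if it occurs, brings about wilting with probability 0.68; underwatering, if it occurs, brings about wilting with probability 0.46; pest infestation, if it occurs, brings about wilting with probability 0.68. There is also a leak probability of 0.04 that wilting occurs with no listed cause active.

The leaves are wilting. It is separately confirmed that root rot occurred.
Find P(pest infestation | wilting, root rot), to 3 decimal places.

P(pest infestation | wilting, root rot) ≈ 0.169

Under noisy-OR, P(wilting | causes) = 1 − (1−0.04)·∏(1−qᵢ) over the active causes.
P(wilting | root rot) = 0.6928·0.73·0.86 + 0.901696·0.73·0.14 + 0.834112·0.27·0.86 + 0.946916·0.27·0.14 = 0.434940 + 0.092153 + 0.193681 + 0.035793 = 0.756567
Of this, 0.127946 comes from 0.092153 + 0.035793 (the pest infestation=true cases).
Hence the posterior is 0.127946/0.756567 ≈ 0.169.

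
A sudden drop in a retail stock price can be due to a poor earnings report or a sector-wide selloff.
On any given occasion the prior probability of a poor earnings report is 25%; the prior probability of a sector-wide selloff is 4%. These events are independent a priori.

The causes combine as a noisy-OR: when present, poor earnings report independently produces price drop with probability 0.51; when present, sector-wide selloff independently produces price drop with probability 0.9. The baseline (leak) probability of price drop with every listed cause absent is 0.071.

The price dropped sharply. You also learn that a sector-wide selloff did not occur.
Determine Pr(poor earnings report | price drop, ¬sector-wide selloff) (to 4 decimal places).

Under noisy-OR, P(price drop | causes) = 1 − (1−0.071)·∏(1−qᵢ) over the active causes.
For the numerator, keep only poor earnings report=true terms: 0.54479×0.25 = 0.136197
Denominator P(price drop | ¬sector-wide selloff): 0.071×0.75 + 0.54479×0.25 = 0.189447
Posterior = 0.136197 / 0.189447 ≈ 0.7189

Pr(poor earnings report | price drop, ¬sector-wide selloff) ≈ 0.7189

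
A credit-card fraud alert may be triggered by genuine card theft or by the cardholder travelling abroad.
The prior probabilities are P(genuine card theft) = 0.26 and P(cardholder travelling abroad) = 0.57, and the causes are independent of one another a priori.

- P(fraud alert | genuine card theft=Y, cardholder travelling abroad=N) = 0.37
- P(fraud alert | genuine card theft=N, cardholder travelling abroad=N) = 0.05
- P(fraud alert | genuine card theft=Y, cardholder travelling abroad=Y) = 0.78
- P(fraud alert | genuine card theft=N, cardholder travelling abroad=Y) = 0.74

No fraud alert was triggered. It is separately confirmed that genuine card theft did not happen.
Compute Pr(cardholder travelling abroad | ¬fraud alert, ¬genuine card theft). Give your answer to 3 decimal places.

Enumerate both values of cardholder travelling abroad and weight by the priors:
  P(¬fraud alert | ¬genuine card theft) = 0.95·0.43 + 0.26·0.57
        = 0.408500 + 0.148200 = 0.556700
The terms with cardholder travelling abroad present sum to 0.148200, so
  P(cardholder travelling abroad | ¬fraud alert, ¬genuine card theft) = 0.148200 / 0.556700 ≈ 0.266

Pr(cardholder travelling abroad | ¬fraud alert, ¬genuine card theft) ≈ 0.266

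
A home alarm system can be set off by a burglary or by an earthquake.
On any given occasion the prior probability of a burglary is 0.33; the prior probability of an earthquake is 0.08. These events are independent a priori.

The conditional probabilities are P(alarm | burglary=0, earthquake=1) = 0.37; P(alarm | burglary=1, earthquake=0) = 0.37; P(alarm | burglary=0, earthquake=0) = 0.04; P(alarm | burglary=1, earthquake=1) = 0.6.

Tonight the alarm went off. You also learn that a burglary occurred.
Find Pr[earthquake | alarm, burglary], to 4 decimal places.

P(alarm | burglary) = 0.37*0.92 + 0.6*0.08 = 0.340400 + 0.048000 = 0.388400
The earthquake-present share is 0.6*0.08 = 0.048000.
So P(earthquake | alarm, burglary) = 0.048000/0.388400 ≈ 0.1236.

Pr[earthquake | alarm, burglary] ≈ 0.1236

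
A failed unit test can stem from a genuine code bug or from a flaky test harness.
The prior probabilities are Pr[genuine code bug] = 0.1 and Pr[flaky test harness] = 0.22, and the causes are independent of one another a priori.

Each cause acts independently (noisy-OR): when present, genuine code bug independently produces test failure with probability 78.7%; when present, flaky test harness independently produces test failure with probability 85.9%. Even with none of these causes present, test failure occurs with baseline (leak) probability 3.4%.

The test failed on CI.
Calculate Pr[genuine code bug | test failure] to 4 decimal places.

Under noisy-OR, P(test failure | causes) = 1 − (1−0.034)·∏(1−qᵢ) over the active causes.
For the numerator, keep only genuine code bug=true terms: 0.061951 + 0.021362 = 0.083313
Denominator P(test failure): 0.034×0.9×0.78 + 0.863794×0.9×0.22 + 0.794242×0.1×0.78 + 0.970988×0.1×0.22 = 0.278212
P(genuine code bug | test failure) = 0.083313/0.278212 ≈ 0.2995

Pr[genuine code bug | test failure] ≈ 0.2995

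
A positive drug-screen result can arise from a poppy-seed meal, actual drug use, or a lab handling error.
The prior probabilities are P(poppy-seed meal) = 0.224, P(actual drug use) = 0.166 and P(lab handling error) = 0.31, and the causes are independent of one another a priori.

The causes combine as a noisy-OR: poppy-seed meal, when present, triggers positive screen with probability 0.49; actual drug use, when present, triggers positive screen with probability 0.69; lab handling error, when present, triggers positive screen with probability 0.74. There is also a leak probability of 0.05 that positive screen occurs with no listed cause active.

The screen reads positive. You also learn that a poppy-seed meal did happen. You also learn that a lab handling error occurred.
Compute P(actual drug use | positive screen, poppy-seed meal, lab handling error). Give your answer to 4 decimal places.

P(actual drug use | positive screen, poppy-seed meal, lab handling error) ≈ 0.1795

Under noisy-OR, P(positive screen | causes) = 1 − (1−0.05)·∏(1−qᵢ) over the active causes.
For the numerator, keep only actual drug use=true terms: 0.960949×0.166 = 0.159518
Denominator P(positive screen | poppy-seed meal, lab handling error): 0.87403×0.834 + 0.960949×0.166 = 0.888459
P(actual drug use | positive screen, poppy-seed meal, lab handling error) = 0.159518/0.888459 ≈ 0.1795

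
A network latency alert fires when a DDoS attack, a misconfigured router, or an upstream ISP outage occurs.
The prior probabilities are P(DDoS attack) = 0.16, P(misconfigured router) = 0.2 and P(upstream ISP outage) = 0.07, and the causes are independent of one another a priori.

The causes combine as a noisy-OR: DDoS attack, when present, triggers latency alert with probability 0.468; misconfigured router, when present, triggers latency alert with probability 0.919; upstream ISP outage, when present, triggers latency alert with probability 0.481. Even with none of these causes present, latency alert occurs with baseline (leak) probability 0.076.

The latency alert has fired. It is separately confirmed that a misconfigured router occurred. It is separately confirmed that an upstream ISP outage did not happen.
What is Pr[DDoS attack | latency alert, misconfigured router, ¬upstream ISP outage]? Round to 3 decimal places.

Under noisy-OR, P(latency alert | causes) = 1 − (1−0.076)·∏(1−qᵢ) over the active causes.
P(latency alert | misconfigured router, ¬upstream ISP outage) = 0.925156×0.84 + 0.960183×0.16 = 0.777131 + 0.153629 = 0.930760
Restricting to configurations with DDoS attack present: 0.960183×0.16 = 0.153629.
P(DDoS attack | latency alert, misconfigured router, ¬upstream ISP outage) = 0.153629 / 0.930760 ≈ 0.165

Pr[DDoS attack | latency alert, misconfigured router, ¬upstream ISP outage] ≈ 0.165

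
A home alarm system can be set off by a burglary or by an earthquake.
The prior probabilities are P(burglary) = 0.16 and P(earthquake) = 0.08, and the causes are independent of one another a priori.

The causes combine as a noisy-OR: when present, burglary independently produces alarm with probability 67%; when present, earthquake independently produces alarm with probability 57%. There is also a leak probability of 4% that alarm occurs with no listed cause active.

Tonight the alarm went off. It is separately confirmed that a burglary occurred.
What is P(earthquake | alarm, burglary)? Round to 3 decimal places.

P(earthquake | alarm, burglary) ≈ 0.099

Under noisy-OR, P(alarm | causes) = 1 − (1−0.04)·∏(1−qᵢ) over the active causes.
P(alarm | burglary) = 0.6832*0.92 + 0.863776*0.08 = 0.628544 + 0.069102 = 0.697646
Of this, 0.069102 comes from 0.863776*0.08 (the earthquake=true cases).
Hence the posterior is 0.069102/0.697646 ≈ 0.099.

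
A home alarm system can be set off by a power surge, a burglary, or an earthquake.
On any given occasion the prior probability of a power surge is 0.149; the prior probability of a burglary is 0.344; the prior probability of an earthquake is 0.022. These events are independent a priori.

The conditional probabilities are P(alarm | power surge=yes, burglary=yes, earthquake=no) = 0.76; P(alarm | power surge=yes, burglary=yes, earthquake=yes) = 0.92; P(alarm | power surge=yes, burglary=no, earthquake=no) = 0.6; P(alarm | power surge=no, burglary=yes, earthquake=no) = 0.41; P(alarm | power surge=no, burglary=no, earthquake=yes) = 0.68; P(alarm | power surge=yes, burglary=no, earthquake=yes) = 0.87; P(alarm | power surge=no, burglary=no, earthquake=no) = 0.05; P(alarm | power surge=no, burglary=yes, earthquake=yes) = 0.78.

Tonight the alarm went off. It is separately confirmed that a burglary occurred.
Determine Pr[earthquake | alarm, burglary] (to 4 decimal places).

Pr[earthquake | alarm, burglary] ≈ 0.0375

Weight on earthquake=true, given the evidence: 0.014603 + 0.003016 = 0.017619
Denominator P(alarm | burglary): 0.41*0.851*0.978 + 0.78*0.851*0.022 + 0.76*0.149*0.978 + 0.92*0.149*0.022 = 0.469602
Posterior = 0.017619 / 0.469602 ≈ 0.0375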